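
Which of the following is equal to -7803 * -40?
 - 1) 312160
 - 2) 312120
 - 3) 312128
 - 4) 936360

-7803 * -40 = 312120
2) 312120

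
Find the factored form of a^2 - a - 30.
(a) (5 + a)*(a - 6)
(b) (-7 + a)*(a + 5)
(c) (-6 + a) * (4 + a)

We need to factor a^2 - a - 30.
The factored form is (5 + a)*(a - 6).
a) (5 + a)*(a - 6)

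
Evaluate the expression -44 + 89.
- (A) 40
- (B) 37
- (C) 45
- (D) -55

-44 + 89 = 45
C) 45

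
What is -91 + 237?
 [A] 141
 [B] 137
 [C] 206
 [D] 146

-91 + 237 = 146
D) 146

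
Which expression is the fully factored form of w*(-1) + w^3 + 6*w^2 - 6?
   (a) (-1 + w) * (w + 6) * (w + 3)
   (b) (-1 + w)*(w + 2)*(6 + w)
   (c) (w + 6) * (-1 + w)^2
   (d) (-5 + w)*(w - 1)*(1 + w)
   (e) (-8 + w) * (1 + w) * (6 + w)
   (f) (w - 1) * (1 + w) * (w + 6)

We need to factor w*(-1) + w^3 + 6*w^2 - 6.
The factored form is (w - 1) * (1 + w) * (w + 6).
f) (w - 1) * (1 + w) * (w + 6)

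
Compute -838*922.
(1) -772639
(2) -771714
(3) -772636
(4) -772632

-838 * 922 = -772636
3) -772636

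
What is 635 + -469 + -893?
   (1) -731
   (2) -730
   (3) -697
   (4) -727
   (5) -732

First: 635 + -469 = 166
Then: 166 + -893 = -727
4) -727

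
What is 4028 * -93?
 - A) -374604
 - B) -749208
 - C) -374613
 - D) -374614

4028 * -93 = -374604
A) -374604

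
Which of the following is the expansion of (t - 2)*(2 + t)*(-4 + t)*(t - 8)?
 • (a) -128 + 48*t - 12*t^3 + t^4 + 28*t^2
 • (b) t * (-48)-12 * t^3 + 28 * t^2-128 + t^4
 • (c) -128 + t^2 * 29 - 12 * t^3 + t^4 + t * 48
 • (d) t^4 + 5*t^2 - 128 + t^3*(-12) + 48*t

Expanding (t - 2)*(2 + t)*(-4 + t)*(t - 8):
= -128 + 48*t - 12*t^3 + t^4 + 28*t^2
a) -128 + 48*t - 12*t^3 + t^4 + 28*t^2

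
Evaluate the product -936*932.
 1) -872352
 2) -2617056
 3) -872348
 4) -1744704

-936 * 932 = -872352
1) -872352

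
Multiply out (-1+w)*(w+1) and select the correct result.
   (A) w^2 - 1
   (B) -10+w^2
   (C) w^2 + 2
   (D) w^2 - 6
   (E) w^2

Expanding (-1+w)*(w+1):
= w^2 - 1
A) w^2 - 1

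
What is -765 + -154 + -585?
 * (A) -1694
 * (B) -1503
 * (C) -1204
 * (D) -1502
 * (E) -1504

First: -765 + -154 = -919
Then: -919 + -585 = -1504
E) -1504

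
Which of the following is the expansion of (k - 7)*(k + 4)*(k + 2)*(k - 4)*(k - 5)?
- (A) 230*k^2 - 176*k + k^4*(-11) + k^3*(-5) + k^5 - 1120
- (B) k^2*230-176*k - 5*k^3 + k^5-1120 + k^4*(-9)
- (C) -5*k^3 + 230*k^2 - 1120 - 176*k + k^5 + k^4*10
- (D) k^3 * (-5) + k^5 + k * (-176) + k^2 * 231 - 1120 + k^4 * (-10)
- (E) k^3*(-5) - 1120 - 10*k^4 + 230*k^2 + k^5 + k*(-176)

Expanding (k - 7)*(k + 4)*(k + 2)*(k - 4)*(k - 5):
= k^3*(-5) - 1120 - 10*k^4 + 230*k^2 + k^5 + k*(-176)
E) k^3*(-5) - 1120 - 10*k^4 + 230*k^2 + k^5 + k*(-176)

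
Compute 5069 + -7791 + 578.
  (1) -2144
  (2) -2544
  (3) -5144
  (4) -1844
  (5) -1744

First: 5069 + -7791 = -2722
Then: -2722 + 578 = -2144
1) -2144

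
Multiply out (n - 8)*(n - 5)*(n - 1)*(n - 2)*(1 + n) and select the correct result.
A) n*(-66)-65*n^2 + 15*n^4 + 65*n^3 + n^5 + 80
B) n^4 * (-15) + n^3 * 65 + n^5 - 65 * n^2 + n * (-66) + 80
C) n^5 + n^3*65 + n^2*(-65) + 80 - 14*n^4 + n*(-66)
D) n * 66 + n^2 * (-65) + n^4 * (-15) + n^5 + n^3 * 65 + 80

Expanding (n - 8)*(n - 5)*(n - 1)*(n - 2)*(1 + n):
= n^4 * (-15) + n^3 * 65 + n^5 - 65 * n^2 + n * (-66) + 80
B) n^4 * (-15) + n^3 * 65 + n^5 - 65 * n^2 + n * (-66) + 80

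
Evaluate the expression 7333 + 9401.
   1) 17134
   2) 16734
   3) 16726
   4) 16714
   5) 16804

7333 + 9401 = 16734
2) 16734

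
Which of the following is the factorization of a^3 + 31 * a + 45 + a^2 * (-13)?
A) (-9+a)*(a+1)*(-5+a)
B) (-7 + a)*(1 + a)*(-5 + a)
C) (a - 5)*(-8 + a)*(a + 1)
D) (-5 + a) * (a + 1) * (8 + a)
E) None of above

We need to factor a^3 + 31 * a + 45 + a^2 * (-13).
The factored form is (-9+a)*(a+1)*(-5+a).
A) (-9+a)*(a+1)*(-5+a)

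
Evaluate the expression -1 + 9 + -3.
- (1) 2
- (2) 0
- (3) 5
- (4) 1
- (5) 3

First: -1 + 9 = 8
Then: 8 + -3 = 5
3) 5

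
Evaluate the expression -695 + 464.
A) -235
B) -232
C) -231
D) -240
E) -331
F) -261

-695 + 464 = -231
C) -231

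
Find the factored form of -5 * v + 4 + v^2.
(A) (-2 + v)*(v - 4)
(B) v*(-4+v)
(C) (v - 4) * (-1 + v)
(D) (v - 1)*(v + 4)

We need to factor -5 * v + 4 + v^2.
The factored form is (v - 4) * (-1 + v).
C) (v - 4) * (-1 + v)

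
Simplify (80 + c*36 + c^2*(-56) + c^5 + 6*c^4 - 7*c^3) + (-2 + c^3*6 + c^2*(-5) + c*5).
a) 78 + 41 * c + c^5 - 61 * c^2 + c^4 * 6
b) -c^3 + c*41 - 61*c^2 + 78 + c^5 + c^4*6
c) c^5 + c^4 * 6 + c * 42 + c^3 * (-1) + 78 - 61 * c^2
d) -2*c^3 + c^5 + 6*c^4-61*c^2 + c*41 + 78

Adding the polynomials and combining like terms:
(80 + c*36 + c^2*(-56) + c^5 + 6*c^4 - 7*c^3) + (-2 + c^3*6 + c^2*(-5) + c*5)
= -c^3 + c*41 - 61*c^2 + 78 + c^5 + c^4*6
b) -c^3 + c*41 - 61*c^2 + 78 + c^5 + c^4*6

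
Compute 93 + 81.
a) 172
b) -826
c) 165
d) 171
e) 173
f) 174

93 + 81 = 174
f) 174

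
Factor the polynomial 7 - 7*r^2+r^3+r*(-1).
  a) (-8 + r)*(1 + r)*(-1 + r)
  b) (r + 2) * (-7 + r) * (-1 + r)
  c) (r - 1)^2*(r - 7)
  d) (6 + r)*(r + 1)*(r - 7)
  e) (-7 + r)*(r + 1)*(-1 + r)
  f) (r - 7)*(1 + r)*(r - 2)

We need to factor 7 - 7*r^2+r^3+r*(-1).
The factored form is (-7 + r)*(r + 1)*(-1 + r).
e) (-7 + r)*(r + 1)*(-1 + r)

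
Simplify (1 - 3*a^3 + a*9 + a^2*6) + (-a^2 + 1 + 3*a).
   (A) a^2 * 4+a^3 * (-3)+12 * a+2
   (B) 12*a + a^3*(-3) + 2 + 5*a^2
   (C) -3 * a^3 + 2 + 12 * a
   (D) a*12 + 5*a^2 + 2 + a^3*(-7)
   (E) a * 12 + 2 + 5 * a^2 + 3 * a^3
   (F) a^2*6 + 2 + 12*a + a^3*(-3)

Adding the polynomials and combining like terms:
(1 - 3*a^3 + a*9 + a^2*6) + (-a^2 + 1 + 3*a)
= 12*a + a^3*(-3) + 2 + 5*a^2
B) 12*a + a^3*(-3) + 2 + 5*a^2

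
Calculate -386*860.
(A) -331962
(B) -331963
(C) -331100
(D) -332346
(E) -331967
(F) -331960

-386 * 860 = -331960
F) -331960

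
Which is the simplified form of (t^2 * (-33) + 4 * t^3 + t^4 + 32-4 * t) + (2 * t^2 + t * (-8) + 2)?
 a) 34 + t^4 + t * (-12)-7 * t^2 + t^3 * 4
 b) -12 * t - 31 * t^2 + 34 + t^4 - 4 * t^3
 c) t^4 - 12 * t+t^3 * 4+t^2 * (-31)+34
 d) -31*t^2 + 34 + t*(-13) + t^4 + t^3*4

Adding the polynomials and combining like terms:
(t^2*(-33) + 4*t^3 + t^4 + 32 - 4*t) + (2*t^2 + t*(-8) + 2)
= t^4 - 12 * t+t^3 * 4+t^2 * (-31)+34
c) t^4 - 12 * t+t^3 * 4+t^2 * (-31)+34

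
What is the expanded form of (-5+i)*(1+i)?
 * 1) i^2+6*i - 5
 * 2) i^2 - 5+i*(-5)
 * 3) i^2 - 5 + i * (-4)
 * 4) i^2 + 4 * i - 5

Expanding (-5+i)*(1+i):
= i^2 - 5 + i * (-4)
3) i^2 - 5 + i * (-4)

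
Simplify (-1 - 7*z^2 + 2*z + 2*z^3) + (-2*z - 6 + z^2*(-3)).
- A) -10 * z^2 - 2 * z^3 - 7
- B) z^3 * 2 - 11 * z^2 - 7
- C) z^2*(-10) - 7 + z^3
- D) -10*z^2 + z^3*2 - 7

Adding the polynomials and combining like terms:
(-1 - 7*z^2 + 2*z + 2*z^3) + (-2*z - 6 + z^2*(-3))
= -10*z^2 + z^3*2 - 7
D) -10*z^2 + z^3*2 - 7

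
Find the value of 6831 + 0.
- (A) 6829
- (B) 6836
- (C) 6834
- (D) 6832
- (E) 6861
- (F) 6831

6831 + 0 = 6831
F) 6831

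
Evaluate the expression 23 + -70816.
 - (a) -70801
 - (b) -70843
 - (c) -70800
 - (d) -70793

23 + -70816 = -70793
d) -70793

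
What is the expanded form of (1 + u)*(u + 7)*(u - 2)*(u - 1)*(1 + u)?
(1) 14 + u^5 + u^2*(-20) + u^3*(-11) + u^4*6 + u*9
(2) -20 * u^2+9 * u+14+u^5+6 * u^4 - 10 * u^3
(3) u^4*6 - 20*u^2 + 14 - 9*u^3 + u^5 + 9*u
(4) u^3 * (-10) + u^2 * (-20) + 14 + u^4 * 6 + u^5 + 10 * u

Expanding (1 + u)*(u + 7)*(u - 2)*(u - 1)*(1 + u):
= -20 * u^2+9 * u+14+u^5+6 * u^4 - 10 * u^3
2) -20 * u^2+9 * u+14+u^5+6 * u^4 - 10 * u^3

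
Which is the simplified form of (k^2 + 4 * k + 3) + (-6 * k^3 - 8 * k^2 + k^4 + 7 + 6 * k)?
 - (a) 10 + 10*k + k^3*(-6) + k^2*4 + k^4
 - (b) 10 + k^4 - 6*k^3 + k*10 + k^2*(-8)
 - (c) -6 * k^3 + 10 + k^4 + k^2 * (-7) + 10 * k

Adding the polynomials and combining like terms:
(k^2 + 4*k + 3) + (-6*k^3 - 8*k^2 + k^4 + 7 + 6*k)
= -6 * k^3 + 10 + k^4 + k^2 * (-7) + 10 * k
c) -6 * k^3 + 10 + k^4 + k^2 * (-7) + 10 * k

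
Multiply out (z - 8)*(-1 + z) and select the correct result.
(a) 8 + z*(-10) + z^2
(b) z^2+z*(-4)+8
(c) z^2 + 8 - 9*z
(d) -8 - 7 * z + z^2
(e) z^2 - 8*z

Expanding (z - 8)*(-1 + z):
= z^2 + 8 - 9*z
c) z^2 + 8 - 9*z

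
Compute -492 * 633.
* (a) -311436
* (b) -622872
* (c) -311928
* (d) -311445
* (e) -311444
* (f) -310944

-492 * 633 = -311436
a) -311436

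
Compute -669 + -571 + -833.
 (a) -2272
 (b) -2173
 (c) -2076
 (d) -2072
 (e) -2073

First: -669 + -571 = -1240
Then: -1240 + -833 = -2073
e) -2073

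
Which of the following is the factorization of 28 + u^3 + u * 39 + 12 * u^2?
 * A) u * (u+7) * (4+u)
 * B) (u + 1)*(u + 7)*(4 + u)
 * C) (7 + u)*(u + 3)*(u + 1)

We need to factor 28 + u^3 + u * 39 + 12 * u^2.
The factored form is (u + 1)*(u + 7)*(4 + u).
B) (u + 1)*(u + 7)*(4 + u)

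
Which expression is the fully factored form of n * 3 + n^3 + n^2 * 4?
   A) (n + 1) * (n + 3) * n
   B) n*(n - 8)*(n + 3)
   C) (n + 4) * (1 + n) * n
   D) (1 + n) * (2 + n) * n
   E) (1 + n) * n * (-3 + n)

We need to factor n * 3 + n^3 + n^2 * 4.
The factored form is (n + 1) * (n + 3) * n.
A) (n + 1) * (n + 3) * n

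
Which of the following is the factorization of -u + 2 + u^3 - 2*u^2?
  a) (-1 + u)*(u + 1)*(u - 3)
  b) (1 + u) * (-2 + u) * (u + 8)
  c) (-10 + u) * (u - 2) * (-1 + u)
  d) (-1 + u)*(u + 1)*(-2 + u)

We need to factor -u + 2 + u^3 - 2*u^2.
The factored form is (-1 + u)*(u + 1)*(-2 + u).
d) (-1 + u)*(u + 1)*(-2 + u)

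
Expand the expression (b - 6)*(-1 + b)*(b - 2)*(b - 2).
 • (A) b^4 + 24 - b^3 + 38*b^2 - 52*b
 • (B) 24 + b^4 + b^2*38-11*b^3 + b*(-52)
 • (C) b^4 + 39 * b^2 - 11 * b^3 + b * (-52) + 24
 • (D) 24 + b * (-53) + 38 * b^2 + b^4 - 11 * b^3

Expanding (b - 6)*(-1 + b)*(b - 2)*(b - 2):
= 24 + b^4 + b^2*38-11*b^3 + b*(-52)
B) 24 + b^4 + b^2*38-11*b^3 + b*(-52)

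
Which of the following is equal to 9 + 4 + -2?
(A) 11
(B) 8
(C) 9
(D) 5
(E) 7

First: 9 + 4 = 13
Then: 13 + -2 = 11
A) 11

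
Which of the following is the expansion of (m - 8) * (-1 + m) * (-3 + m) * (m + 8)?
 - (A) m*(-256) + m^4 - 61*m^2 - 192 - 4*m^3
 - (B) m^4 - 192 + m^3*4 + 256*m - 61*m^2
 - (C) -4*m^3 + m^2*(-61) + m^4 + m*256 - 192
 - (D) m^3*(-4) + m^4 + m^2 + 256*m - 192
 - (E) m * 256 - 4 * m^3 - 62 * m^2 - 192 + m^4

Expanding (m - 8) * (-1 + m) * (-3 + m) * (m + 8):
= -4*m^3 + m^2*(-61) + m^4 + m*256 - 192
C) -4*m^3 + m^2*(-61) + m^4 + m*256 - 192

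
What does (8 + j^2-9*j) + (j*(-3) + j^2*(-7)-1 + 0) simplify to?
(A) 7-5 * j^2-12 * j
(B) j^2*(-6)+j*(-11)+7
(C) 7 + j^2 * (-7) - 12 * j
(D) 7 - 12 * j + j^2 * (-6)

Adding the polynomials and combining like terms:
(8 + j^2 - 9*j) + (j*(-3) + j^2*(-7) - 1 + 0)
= 7 - 12 * j + j^2 * (-6)
D) 7 - 12 * j + j^2 * (-6)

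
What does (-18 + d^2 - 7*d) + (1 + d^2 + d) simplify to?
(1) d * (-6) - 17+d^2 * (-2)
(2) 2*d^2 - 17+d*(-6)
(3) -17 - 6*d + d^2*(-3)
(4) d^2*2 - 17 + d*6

Adding the polynomials and combining like terms:
(-18 + d^2 - 7*d) + (1 + d^2 + d)
= 2*d^2 - 17+d*(-6)
2) 2*d^2 - 17+d*(-6)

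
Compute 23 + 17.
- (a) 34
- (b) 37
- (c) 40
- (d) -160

23 + 17 = 40
c) 40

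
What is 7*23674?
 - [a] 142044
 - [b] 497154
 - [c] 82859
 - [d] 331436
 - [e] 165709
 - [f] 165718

7 * 23674 = 165718
f) 165718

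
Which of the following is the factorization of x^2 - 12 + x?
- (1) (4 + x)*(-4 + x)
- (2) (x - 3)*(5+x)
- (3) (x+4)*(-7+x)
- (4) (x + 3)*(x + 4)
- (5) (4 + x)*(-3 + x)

We need to factor x^2 - 12 + x.
The factored form is (4 + x)*(-3 + x).
5) (4 + x)*(-3 + x)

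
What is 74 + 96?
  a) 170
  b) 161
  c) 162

74 + 96 = 170
a) 170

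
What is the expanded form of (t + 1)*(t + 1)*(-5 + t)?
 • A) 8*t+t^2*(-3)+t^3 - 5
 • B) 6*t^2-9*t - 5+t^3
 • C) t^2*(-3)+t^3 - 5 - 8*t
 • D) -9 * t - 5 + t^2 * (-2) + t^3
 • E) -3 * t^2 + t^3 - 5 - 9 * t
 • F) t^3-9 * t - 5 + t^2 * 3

Expanding (t + 1)*(t + 1)*(-5 + t):
= -3 * t^2 + t^3 - 5 - 9 * t
E) -3 * t^2 + t^3 - 5 - 9 * t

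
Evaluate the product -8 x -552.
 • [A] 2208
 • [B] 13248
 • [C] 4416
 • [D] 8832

-8 * -552 = 4416
C) 4416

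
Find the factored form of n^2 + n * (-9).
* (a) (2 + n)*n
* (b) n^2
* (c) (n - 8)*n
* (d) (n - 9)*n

We need to factor n^2 + n * (-9).
The factored form is (n - 9)*n.
d) (n - 9)*n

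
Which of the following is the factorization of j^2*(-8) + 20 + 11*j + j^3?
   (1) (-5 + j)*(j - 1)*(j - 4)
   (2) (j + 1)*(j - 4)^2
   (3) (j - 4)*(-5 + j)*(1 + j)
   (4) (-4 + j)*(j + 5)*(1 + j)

We need to factor j^2*(-8) + 20 + 11*j + j^3.
The factored form is (j - 4)*(-5 + j)*(1 + j).
3) (j - 4)*(-5 + j)*(1 + j)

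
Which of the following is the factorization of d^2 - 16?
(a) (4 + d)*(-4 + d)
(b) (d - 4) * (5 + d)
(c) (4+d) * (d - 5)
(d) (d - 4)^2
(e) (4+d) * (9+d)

We need to factor d^2 - 16.
The factored form is (4 + d)*(-4 + d).
a) (4 + d)*(-4 + d)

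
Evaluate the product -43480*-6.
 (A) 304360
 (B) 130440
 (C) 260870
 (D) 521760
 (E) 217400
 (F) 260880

-43480 * -6 = 260880
F) 260880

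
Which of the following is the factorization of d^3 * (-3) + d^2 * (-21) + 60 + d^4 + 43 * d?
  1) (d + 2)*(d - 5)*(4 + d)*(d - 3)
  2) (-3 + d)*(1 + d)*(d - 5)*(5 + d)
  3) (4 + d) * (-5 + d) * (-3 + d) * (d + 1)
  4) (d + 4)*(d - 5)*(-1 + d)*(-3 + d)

We need to factor d^3 * (-3) + d^2 * (-21) + 60 + d^4 + 43 * d.
The factored form is (4 + d) * (-5 + d) * (-3 + d) * (d + 1).
3) (4 + d) * (-5 + d) * (-3 + d) * (d + 1)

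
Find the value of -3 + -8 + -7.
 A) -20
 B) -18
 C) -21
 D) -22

First: -3 + -8 = -11
Then: -11 + -7 = -18
B) -18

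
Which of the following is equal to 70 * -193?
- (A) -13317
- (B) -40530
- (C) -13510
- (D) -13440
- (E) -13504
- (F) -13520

70 * -193 = -13510
C) -13510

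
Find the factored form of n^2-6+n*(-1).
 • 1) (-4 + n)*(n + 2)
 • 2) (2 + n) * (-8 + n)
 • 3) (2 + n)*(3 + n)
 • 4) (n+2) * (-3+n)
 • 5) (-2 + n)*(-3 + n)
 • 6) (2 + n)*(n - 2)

We need to factor n^2-6+n*(-1).
The factored form is (n+2) * (-3+n).
4) (n+2) * (-3+n)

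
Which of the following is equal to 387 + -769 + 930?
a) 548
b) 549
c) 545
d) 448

First: 387 + -769 = -382
Then: -382 + 930 = 548
a) 548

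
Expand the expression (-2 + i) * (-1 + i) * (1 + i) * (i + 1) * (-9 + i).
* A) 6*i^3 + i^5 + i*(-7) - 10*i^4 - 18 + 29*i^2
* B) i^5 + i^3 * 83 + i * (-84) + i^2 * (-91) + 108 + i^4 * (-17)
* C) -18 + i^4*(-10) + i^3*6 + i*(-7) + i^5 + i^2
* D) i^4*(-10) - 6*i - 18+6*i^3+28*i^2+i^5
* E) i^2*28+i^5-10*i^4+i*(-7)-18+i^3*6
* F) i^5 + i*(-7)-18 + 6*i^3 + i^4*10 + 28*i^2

Expanding (-2 + i) * (-1 + i) * (1 + i) * (i + 1) * (-9 + i):
= i^2*28+i^5-10*i^4+i*(-7)-18+i^3*6
E) i^2*28+i^5-10*i^4+i*(-7)-18+i^3*6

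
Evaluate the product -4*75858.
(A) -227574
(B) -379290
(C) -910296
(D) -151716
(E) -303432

-4 * 75858 = -303432
E) -303432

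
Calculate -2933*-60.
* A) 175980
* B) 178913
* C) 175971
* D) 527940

-2933 * -60 = 175980
A) 175980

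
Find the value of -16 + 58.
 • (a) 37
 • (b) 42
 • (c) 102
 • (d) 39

-16 + 58 = 42
b) 42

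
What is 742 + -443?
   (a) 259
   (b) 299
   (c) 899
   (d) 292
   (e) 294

742 + -443 = 299
b) 299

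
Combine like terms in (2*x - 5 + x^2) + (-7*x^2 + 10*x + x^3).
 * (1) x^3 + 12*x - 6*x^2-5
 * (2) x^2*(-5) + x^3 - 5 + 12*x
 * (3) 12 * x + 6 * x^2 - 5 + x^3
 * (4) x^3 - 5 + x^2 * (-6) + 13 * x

Adding the polynomials and combining like terms:
(2*x - 5 + x^2) + (-7*x^2 + 10*x + x^3)
= x^3 + 12*x - 6*x^2-5
1) x^3 + 12*x - 6*x^2-5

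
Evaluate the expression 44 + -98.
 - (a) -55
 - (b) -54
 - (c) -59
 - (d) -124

44 + -98 = -54
b) -54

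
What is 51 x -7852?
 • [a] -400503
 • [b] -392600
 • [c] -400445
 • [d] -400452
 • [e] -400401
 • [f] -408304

51 * -7852 = -400452
d) -400452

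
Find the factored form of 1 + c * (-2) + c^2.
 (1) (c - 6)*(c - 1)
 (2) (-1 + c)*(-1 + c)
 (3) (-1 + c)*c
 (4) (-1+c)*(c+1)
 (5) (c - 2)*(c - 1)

We need to factor 1 + c * (-2) + c^2.
The factored form is (-1 + c)*(-1 + c).
2) (-1 + c)*(-1 + c)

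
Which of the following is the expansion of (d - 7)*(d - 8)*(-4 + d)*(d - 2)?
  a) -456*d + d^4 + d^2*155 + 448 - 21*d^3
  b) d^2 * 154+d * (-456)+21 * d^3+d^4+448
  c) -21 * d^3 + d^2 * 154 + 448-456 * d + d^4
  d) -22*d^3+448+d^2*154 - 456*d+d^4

Expanding (d - 7)*(d - 8)*(-4 + d)*(d - 2):
= -21 * d^3 + d^2 * 154 + 448-456 * d + d^4
c) -21 * d^3 + d^2 * 154 + 448-456 * d + d^4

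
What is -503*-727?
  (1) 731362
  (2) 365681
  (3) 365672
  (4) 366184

-503 * -727 = 365681
2) 365681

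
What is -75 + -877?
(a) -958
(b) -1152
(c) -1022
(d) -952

-75 + -877 = -952
d) -952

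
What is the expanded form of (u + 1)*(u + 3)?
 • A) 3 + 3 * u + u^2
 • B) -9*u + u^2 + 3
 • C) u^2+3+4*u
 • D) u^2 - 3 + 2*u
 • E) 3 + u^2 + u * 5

Expanding (u + 1)*(u + 3):
= u^2+3+4*u
C) u^2+3+4*u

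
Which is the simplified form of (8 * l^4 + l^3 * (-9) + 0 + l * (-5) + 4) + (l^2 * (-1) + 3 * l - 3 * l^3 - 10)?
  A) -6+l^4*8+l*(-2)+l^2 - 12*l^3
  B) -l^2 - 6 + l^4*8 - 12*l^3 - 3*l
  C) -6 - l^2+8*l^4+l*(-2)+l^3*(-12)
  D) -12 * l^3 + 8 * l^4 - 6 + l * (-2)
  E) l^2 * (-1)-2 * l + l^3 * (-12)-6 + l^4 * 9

Adding the polynomials and combining like terms:
(8*l^4 + l^3*(-9) + 0 + l*(-5) + 4) + (l^2*(-1) + 3*l - 3*l^3 - 10)
= -6 - l^2+8*l^4+l*(-2)+l^3*(-12)
C) -6 - l^2+8*l^4+l*(-2)+l^3*(-12)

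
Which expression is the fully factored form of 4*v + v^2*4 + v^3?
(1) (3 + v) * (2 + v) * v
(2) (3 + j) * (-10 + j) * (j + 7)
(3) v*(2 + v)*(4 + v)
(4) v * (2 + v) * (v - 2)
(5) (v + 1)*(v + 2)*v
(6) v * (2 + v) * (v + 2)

We need to factor 4*v + v^2*4 + v^3.
The factored form is v * (2 + v) * (v + 2).
6) v * (2 + v) * (v + 2)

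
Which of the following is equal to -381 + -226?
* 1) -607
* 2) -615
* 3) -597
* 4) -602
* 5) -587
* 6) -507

-381 + -226 = -607
1) -607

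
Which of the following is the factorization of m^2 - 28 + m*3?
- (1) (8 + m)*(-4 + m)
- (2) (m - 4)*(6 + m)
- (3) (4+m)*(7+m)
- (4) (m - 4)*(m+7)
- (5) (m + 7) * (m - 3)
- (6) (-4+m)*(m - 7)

We need to factor m^2 - 28 + m*3.
The factored form is (m - 4)*(m+7).
4) (m - 4)*(m+7)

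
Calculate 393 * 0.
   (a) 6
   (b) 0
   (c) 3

393 * 0 = 0
b) 0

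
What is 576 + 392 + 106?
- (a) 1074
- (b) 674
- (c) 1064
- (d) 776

First: 576 + 392 = 968
Then: 968 + 106 = 1074
a) 1074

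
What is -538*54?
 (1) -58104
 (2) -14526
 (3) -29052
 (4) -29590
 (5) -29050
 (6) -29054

-538 * 54 = -29052
3) -29052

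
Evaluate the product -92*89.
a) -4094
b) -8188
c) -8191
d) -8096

-92 * 89 = -8188
b) -8188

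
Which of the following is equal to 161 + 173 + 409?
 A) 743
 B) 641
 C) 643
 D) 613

First: 161 + 173 = 334
Then: 334 + 409 = 743
A) 743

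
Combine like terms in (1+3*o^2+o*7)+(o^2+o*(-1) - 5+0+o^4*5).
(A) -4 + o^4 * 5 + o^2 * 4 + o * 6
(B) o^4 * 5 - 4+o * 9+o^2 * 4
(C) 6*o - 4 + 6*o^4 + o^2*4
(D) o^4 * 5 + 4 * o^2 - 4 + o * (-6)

Adding the polynomials and combining like terms:
(1 + 3*o^2 + o*7) + (o^2 + o*(-1) - 5 + 0 + o^4*5)
= -4 + o^4 * 5 + o^2 * 4 + o * 6
A) -4 + o^4 * 5 + o^2 * 4 + o * 6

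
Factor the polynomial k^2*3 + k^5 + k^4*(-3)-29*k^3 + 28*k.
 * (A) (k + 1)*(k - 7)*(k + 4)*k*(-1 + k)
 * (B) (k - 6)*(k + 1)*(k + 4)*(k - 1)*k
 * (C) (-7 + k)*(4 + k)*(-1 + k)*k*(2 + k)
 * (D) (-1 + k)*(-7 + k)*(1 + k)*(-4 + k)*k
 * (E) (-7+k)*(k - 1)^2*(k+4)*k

We need to factor k^2*3 + k^5 + k^4*(-3)-29*k^3 + 28*k.
The factored form is (k + 1)*(k - 7)*(k + 4)*k*(-1 + k).
A) (k + 1)*(k - 7)*(k + 4)*k*(-1 + k)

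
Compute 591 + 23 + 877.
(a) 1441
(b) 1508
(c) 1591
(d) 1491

First: 591 + 23 = 614
Then: 614 + 877 = 1491
d) 1491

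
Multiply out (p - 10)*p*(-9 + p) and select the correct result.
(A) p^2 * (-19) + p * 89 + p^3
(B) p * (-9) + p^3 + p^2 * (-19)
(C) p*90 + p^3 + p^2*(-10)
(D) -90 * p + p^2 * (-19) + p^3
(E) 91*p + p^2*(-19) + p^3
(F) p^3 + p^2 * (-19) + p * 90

Expanding (p - 10)*p*(-9 + p):
= p^3 + p^2 * (-19) + p * 90
F) p^3 + p^2 * (-19) + p * 90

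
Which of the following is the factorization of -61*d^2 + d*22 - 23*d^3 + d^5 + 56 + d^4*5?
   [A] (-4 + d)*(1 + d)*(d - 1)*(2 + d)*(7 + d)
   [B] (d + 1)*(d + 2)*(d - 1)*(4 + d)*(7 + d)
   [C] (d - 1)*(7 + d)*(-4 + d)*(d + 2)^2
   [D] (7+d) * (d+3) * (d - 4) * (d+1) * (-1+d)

We need to factor -61*d^2 + d*22 - 23*d^3 + d^5 + 56 + d^4*5.
The factored form is (-4 + d)*(1 + d)*(d - 1)*(2 + d)*(7 + d).
A) (-4 + d)*(1 + d)*(d - 1)*(2 + d)*(7 + d)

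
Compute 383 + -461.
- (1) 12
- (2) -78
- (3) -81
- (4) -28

383 + -461 = -78
2) -78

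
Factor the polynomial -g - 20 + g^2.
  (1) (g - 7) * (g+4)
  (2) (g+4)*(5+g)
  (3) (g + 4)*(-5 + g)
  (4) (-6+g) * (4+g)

We need to factor -g - 20 + g^2.
The factored form is (g + 4)*(-5 + g).
3) (g + 4)*(-5 + g)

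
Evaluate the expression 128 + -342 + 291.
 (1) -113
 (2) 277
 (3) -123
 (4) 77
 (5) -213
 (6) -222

First: 128 + -342 = -214
Then: -214 + 291 = 77
4) 77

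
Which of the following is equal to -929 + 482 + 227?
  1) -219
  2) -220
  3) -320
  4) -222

First: -929 + 482 = -447
Then: -447 + 227 = -220
2) -220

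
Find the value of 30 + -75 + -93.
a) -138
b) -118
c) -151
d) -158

First: 30 + -75 = -45
Then: -45 + -93 = -138
a) -138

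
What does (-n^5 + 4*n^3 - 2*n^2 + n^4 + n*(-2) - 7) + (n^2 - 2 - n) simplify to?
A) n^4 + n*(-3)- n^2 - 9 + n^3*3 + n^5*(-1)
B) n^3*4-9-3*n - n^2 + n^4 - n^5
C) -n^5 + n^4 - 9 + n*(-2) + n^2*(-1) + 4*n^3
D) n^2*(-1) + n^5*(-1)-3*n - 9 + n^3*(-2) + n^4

Adding the polynomials and combining like terms:
(-n^5 + 4*n^3 - 2*n^2 + n^4 + n*(-2) - 7) + (n^2 - 2 - n)
= n^3*4-9-3*n - n^2 + n^4 - n^5
B) n^3*4-9-3*n - n^2 + n^4 - n^5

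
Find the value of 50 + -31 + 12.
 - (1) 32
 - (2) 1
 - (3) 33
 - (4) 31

First: 50 + -31 = 19
Then: 19 + 12 = 31
4) 31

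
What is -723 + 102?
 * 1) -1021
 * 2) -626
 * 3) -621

-723 + 102 = -621
3) -621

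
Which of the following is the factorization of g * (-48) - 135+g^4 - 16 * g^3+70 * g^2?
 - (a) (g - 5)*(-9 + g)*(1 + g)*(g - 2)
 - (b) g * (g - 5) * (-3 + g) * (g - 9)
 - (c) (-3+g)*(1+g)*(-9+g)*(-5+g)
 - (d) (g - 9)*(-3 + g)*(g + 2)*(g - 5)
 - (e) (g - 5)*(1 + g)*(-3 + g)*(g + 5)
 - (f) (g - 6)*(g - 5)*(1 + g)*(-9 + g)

We need to factor g * (-48) - 135+g^4 - 16 * g^3+70 * g^2.
The factored form is (-3+g)*(1+g)*(-9+g)*(-5+g).
c) (-3+g)*(1+g)*(-9+g)*(-5+g)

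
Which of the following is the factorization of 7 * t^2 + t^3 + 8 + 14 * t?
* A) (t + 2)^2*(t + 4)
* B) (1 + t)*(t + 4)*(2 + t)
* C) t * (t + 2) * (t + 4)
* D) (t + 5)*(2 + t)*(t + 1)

We need to factor 7 * t^2 + t^3 + 8 + 14 * t.
The factored form is (1 + t)*(t + 4)*(2 + t).
B) (1 + t)*(t + 4)*(2 + t)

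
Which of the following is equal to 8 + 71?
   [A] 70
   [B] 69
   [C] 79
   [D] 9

8 + 71 = 79
C) 79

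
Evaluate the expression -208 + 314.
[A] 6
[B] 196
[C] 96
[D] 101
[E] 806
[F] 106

-208 + 314 = 106
F) 106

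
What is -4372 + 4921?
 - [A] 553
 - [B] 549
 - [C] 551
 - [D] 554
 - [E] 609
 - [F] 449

-4372 + 4921 = 549
B) 549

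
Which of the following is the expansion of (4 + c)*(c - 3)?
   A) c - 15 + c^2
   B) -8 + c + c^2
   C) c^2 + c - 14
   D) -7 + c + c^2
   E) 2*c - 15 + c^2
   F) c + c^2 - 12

Expanding (4 + c)*(c - 3):
= c + c^2 - 12
F) c + c^2 - 12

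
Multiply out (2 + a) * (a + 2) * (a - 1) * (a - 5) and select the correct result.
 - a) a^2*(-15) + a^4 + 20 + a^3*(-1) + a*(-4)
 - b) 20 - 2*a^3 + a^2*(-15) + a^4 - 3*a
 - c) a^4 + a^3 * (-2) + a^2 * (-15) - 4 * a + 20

Expanding (2 + a) * (a + 2) * (a - 1) * (a - 5):
= a^4 + a^3 * (-2) + a^2 * (-15) - 4 * a + 20
c) a^4 + a^3 * (-2) + a^2 * (-15) - 4 * a + 20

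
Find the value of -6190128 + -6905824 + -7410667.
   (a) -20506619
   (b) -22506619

First: -6190128 + -6905824 = -13095952
Then: -13095952 + -7410667 = -20506619
a) -20506619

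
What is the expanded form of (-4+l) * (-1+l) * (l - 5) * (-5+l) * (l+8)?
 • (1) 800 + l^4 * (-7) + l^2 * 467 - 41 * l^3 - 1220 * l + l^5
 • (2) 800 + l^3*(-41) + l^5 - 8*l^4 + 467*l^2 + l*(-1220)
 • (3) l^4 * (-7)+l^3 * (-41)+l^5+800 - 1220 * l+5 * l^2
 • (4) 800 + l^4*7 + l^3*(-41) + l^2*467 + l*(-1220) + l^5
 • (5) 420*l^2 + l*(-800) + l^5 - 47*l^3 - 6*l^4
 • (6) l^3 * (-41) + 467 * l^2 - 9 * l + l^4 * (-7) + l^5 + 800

Expanding (-4+l) * (-1+l) * (l - 5) * (-5+l) * (l+8):
= 800 + l^4 * (-7) + l^2 * 467 - 41 * l^3 - 1220 * l + l^5
1) 800 + l^4 * (-7) + l^2 * 467 - 41 * l^3 - 1220 * l + l^5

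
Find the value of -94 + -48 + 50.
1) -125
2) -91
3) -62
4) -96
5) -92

First: -94 + -48 = -142
Then: -142 + 50 = -92
5) -92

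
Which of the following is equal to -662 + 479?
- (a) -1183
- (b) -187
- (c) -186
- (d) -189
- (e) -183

-662 + 479 = -183
e) -183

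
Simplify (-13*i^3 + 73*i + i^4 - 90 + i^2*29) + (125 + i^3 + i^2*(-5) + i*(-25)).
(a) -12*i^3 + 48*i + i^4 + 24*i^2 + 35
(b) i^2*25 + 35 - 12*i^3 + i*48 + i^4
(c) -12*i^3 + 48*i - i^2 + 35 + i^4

Adding the polynomials and combining like terms:
(-13*i^3 + 73*i + i^4 - 90 + i^2*29) + (125 + i^3 + i^2*(-5) + i*(-25))
= -12*i^3 + 48*i + i^4 + 24*i^2 + 35
a) -12*i^3 + 48*i + i^4 + 24*i^2 + 35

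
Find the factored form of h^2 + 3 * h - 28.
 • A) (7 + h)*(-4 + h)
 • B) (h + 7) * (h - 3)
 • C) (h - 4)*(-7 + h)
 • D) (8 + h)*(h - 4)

We need to factor h^2 + 3 * h - 28.
The factored form is (7 + h)*(-4 + h).
A) (7 + h)*(-4 + h)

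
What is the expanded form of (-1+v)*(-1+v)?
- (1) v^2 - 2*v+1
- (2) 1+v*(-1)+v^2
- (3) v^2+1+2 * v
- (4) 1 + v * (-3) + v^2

Expanding (-1+v)*(-1+v):
= v^2 - 2*v+1
1) v^2 - 2*v+1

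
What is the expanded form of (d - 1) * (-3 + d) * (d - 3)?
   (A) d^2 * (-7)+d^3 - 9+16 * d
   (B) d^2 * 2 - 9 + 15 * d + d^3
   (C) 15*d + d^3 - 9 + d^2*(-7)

Expanding (d - 1) * (-3 + d) * (d - 3):
= 15*d + d^3 - 9 + d^2*(-7)
C) 15*d + d^3 - 9 + d^2*(-7)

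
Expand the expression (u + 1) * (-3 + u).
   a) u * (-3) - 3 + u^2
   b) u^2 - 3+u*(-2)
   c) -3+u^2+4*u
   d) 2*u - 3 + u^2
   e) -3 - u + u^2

Expanding (u + 1) * (-3 + u):
= u^2 - 3+u*(-2)
b) u^2 - 3+u*(-2)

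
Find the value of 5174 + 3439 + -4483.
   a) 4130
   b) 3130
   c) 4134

First: 5174 + 3439 = 8613
Then: 8613 + -4483 = 4130
a) 4130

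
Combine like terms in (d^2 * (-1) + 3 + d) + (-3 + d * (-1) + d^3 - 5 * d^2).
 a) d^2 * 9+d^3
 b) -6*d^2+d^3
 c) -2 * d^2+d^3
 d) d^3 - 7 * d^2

Adding the polynomials and combining like terms:
(d^2*(-1) + 3 + d) + (-3 + d*(-1) + d^3 - 5*d^2)
= -6*d^2+d^3
b) -6*d^2+d^3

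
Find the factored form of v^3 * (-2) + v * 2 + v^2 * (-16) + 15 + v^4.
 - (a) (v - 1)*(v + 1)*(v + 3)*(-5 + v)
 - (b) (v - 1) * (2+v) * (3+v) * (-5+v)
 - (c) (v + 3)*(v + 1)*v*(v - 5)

We need to factor v^3 * (-2) + v * 2 + v^2 * (-16) + 15 + v^4.
The factored form is (v - 1)*(v + 1)*(v + 3)*(-5 + v).
a) (v - 1)*(v + 1)*(v + 3)*(-5 + v)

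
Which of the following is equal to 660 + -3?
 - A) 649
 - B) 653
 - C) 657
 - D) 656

660 + -3 = 657
C) 657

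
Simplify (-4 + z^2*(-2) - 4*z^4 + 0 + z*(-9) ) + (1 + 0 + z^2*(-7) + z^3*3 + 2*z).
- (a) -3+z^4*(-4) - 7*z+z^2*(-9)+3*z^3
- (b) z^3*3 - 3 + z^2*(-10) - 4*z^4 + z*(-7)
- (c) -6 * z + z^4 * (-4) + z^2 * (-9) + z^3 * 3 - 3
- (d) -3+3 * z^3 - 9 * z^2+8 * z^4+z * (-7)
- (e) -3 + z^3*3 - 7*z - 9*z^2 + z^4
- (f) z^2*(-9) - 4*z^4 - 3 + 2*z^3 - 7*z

Adding the polynomials and combining like terms:
(-4 + z^2*(-2) - 4*z^4 + 0 + z*(-9)) + (1 + 0 + z^2*(-7) + z^3*3 + 2*z)
= -3+z^4*(-4) - 7*z+z^2*(-9)+3*z^3
a) -3+z^4*(-4) - 7*z+z^2*(-9)+3*z^3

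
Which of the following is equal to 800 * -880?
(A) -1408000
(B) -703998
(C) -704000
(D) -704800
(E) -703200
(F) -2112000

800 * -880 = -704000
C) -704000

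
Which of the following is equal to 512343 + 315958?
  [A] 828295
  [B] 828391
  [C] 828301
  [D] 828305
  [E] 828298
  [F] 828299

512343 + 315958 = 828301
C) 828301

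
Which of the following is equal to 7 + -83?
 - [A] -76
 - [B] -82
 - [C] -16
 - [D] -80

7 + -83 = -76
A) -76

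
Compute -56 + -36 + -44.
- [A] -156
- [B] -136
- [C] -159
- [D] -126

First: -56 + -36 = -92
Then: -92 + -44 = -136
B) -136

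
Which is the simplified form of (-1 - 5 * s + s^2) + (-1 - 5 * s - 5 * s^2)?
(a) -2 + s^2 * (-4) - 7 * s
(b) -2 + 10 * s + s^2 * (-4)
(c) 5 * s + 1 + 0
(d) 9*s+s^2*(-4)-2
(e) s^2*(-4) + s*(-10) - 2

Adding the polynomials and combining like terms:
(-1 - 5*s + s^2) + (-1 - 5*s - 5*s^2)
= s^2*(-4) + s*(-10) - 2
e) s^2*(-4) + s*(-10) - 2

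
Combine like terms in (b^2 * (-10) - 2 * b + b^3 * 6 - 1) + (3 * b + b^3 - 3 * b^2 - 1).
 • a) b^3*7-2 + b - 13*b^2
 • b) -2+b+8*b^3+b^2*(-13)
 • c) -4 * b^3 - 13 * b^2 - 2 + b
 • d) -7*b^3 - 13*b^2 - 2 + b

Adding the polynomials and combining like terms:
(b^2*(-10) - 2*b + b^3*6 - 1) + (3*b + b^3 - 3*b^2 - 1)
= b^3*7-2 + b - 13*b^2
a) b^3*7-2 + b - 13*b^2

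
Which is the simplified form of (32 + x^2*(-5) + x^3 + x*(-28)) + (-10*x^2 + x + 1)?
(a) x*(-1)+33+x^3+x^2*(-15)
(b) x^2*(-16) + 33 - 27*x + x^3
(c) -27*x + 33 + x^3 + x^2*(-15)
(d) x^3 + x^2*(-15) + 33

Adding the polynomials and combining like terms:
(32 + x^2*(-5) + x^3 + x*(-28)) + (-10*x^2 + x + 1)
= -27*x + 33 + x^3 + x^2*(-15)
c) -27*x + 33 + x^3 + x^2*(-15)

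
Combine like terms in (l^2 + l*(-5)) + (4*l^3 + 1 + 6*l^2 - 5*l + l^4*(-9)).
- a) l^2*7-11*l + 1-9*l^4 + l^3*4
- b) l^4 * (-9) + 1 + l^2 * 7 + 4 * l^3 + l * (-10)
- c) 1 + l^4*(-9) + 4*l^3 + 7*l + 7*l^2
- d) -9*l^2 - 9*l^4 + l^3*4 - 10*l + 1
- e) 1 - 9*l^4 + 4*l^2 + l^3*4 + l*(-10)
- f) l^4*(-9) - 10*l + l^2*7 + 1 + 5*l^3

Adding the polynomials and combining like terms:
(l^2 + l*(-5)) + (4*l^3 + 1 + 6*l^2 - 5*l + l^4*(-9))
= l^4 * (-9) + 1 + l^2 * 7 + 4 * l^3 + l * (-10)
b) l^4 * (-9) + 1 + l^2 * 7 + 4 * l^3 + l * (-10)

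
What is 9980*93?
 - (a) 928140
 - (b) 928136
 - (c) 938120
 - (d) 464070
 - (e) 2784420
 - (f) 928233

9980 * 93 = 928140
a) 928140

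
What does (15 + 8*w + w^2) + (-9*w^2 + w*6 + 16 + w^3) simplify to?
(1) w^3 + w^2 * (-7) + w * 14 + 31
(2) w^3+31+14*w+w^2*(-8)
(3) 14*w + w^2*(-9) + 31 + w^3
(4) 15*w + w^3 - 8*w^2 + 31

Adding the polynomials and combining like terms:
(15 + 8*w + w^2) + (-9*w^2 + w*6 + 16 + w^3)
= w^3+31+14*w+w^2*(-8)
2) w^3+31+14*w+w^2*(-8)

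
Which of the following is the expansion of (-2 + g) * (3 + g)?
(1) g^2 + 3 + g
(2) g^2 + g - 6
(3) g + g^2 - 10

Expanding (-2 + g) * (3 + g):
= g^2 + g - 6
2) g^2 + g - 6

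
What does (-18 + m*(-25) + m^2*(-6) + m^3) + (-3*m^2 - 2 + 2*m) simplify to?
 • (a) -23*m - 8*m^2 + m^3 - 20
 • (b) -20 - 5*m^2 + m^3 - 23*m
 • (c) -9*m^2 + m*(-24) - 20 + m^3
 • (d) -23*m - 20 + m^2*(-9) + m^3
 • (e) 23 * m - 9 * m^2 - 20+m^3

Adding the polynomials and combining like terms:
(-18 + m*(-25) + m^2*(-6) + m^3) + (-3*m^2 - 2 + 2*m)
= -23*m - 20 + m^2*(-9) + m^3
d) -23*m - 20 + m^2*(-9) + m^3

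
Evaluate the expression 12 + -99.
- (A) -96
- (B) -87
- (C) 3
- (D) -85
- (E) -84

12 + -99 = -87
B) -87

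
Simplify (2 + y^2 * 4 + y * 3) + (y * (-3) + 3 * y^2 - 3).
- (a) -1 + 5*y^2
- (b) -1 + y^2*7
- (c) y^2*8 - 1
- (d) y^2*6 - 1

Adding the polynomials and combining like terms:
(2 + y^2*4 + y*3) + (y*(-3) + 3*y^2 - 3)
= -1 + y^2*7
b) -1 + y^2*7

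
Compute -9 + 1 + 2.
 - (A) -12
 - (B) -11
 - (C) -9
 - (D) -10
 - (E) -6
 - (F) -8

First: -9 + 1 = -8
Then: -8 + 2 = -6
E) -6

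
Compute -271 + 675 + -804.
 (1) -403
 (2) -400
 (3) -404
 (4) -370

First: -271 + 675 = 404
Then: 404 + -804 = -400
2) -400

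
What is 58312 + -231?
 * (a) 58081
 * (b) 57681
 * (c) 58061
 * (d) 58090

58312 + -231 = 58081
a) 58081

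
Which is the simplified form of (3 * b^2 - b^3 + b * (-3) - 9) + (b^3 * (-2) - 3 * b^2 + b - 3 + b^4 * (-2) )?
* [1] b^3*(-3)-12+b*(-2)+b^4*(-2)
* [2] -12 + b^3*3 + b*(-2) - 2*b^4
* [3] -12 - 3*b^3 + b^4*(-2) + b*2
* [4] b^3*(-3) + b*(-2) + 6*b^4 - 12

Adding the polynomials and combining like terms:
(3*b^2 - b^3 + b*(-3) - 9) + (b^3*(-2) - 3*b^2 + b - 3 + b^4*(-2))
= b^3*(-3)-12+b*(-2)+b^4*(-2)
1) b^3*(-3)-12+b*(-2)+b^4*(-2)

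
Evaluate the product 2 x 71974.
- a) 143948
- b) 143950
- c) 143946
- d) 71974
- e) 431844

2 * 71974 = 143948
a) 143948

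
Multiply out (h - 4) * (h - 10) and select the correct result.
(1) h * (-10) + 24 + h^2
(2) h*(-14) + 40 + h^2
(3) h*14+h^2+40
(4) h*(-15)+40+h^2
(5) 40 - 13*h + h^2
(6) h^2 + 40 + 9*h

Expanding (h - 4) * (h - 10):
= h*(-14) + 40 + h^2
2) h*(-14) + 40 + h^2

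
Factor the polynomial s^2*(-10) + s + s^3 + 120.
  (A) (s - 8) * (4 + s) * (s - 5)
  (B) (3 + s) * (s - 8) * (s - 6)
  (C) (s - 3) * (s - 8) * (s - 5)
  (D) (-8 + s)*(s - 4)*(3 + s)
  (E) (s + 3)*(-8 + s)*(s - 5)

We need to factor s^2*(-10) + s + s^3 + 120.
The factored form is (s + 3)*(-8 + s)*(s - 5).
E) (s + 3)*(-8 + s)*(s - 5)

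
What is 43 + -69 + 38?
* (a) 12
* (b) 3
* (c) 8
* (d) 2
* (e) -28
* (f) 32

First: 43 + -69 = -26
Then: -26 + 38 = 12
a) 12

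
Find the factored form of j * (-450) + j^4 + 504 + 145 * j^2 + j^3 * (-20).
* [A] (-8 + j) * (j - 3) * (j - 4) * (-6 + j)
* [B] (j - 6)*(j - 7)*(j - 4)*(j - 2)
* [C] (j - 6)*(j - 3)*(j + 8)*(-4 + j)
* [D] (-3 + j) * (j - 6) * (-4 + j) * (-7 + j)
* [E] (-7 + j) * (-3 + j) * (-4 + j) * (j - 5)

We need to factor j * (-450) + j^4 + 504 + 145 * j^2 + j^3 * (-20).
The factored form is (-3 + j) * (j - 6) * (-4 + j) * (-7 + j).
D) (-3 + j) * (j - 6) * (-4 + j) * (-7 + j)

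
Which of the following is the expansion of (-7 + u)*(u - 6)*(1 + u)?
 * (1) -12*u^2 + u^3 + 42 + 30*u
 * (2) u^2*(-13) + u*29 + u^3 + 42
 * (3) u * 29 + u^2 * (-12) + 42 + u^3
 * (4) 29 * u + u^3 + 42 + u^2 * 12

Expanding (-7 + u)*(u - 6)*(1 + u):
= u * 29 + u^2 * (-12) + 42 + u^3
3) u * 29 + u^2 * (-12) + 42 + u^3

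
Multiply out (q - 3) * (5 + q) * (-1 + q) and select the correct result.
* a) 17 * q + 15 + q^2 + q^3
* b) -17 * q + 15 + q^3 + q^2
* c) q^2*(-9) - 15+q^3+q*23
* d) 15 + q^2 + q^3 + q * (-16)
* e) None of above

Expanding (q - 3) * (5 + q) * (-1 + q):
= -17 * q + 15 + q^3 + q^2
b) -17 * q + 15 + q^3 + q^2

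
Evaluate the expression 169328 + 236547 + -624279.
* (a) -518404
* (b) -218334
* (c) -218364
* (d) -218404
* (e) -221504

First: 169328 + 236547 = 405875
Then: 405875 + -624279 = -218404
d) -218404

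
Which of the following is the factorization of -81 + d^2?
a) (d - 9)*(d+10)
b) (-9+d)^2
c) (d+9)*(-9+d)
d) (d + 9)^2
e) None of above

We need to factor -81 + d^2.
The factored form is (d+9)*(-9+d).
c) (d+9)*(-9+d)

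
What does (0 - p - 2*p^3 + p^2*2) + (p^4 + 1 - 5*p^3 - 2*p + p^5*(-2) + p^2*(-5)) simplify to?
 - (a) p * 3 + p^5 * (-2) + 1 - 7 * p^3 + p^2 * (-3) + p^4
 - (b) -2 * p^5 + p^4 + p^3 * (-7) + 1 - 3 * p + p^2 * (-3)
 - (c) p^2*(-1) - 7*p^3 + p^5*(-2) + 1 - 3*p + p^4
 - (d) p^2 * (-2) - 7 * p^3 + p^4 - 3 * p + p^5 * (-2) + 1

Adding the polynomials and combining like terms:
(0 - p - 2*p^3 + p^2*2) + (p^4 + 1 - 5*p^3 - 2*p + p^5*(-2) + p^2*(-5))
= -2 * p^5 + p^4 + p^3 * (-7) + 1 - 3 * p + p^2 * (-3)
b) -2 * p^5 + p^4 + p^3 * (-7) + 1 - 3 * p + p^2 * (-3)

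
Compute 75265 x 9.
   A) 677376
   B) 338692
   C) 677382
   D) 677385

75265 * 9 = 677385
D) 677385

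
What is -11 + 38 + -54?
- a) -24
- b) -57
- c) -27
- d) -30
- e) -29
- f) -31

First: -11 + 38 = 27
Then: 27 + -54 = -27
c) -27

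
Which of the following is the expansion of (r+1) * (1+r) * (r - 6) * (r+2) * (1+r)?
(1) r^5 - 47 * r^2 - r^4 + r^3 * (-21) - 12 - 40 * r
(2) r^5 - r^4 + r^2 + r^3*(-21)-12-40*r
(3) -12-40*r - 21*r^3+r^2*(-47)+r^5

Expanding (r+1) * (1+r) * (r - 6) * (r+2) * (1+r):
= r^5 - 47 * r^2 - r^4 + r^3 * (-21) - 12 - 40 * r
1) r^5 - 47 * r^2 - r^4 + r^3 * (-21) - 12 - 40 * r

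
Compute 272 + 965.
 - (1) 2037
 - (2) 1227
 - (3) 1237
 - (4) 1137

272 + 965 = 1237
3) 1237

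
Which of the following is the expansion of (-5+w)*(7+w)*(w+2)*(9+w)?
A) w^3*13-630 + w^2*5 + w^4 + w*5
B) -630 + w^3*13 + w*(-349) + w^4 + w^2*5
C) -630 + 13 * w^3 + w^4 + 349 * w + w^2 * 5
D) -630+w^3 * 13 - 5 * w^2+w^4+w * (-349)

Expanding (-5+w)*(7+w)*(w+2)*(9+w):
= -630 + w^3*13 + w*(-349) + w^4 + w^2*5
B) -630 + w^3*13 + w*(-349) + w^4 + w^2*5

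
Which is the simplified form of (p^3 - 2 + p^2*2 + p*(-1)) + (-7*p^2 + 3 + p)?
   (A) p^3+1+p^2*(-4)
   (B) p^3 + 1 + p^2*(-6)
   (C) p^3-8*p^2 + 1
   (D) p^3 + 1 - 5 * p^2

Adding the polynomials and combining like terms:
(p^3 - 2 + p^2*2 + p*(-1)) + (-7*p^2 + 3 + p)
= p^3 + 1 - 5 * p^2
D) p^3 + 1 - 5 * p^2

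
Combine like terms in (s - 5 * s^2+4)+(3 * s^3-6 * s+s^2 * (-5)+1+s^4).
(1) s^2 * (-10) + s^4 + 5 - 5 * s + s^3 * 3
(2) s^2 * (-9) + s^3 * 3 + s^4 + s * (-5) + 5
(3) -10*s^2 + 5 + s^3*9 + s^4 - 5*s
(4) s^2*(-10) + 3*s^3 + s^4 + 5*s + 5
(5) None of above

Adding the polynomials and combining like terms:
(s - 5*s^2 + 4) + (3*s^3 - 6*s + s^2*(-5) + 1 + s^4)
= s^2 * (-10) + s^4 + 5 - 5 * s + s^3 * 3
1) s^2 * (-10) + s^4 + 5 - 5 * s + s^3 * 3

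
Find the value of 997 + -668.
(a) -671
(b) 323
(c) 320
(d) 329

997 + -668 = 329
d) 329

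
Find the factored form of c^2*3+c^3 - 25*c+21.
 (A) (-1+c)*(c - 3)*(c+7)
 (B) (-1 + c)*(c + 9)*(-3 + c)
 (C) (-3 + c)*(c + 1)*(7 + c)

We need to factor c^2*3+c^3 - 25*c+21.
The factored form is (-1+c)*(c - 3)*(c+7).
A) (-1+c)*(c - 3)*(c+7)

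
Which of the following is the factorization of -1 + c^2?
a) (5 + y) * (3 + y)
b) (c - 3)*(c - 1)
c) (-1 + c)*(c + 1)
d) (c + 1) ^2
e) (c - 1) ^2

We need to factor -1 + c^2.
The factored form is (-1 + c)*(c + 1).
c) (-1 + c)*(c + 1)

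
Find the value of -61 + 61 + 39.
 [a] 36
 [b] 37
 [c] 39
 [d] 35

First: -61 + 61 = 0
Then: 0 + 39 = 39
c) 39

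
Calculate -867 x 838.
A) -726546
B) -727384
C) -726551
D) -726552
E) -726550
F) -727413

-867 * 838 = -726546
A) -726546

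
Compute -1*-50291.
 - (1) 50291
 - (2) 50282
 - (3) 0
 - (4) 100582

-1 * -50291 = 50291
1) 50291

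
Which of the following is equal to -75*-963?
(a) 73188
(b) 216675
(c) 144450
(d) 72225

-75 * -963 = 72225
d) 72225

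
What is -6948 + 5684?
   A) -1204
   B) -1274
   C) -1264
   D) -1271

-6948 + 5684 = -1264
C) -1264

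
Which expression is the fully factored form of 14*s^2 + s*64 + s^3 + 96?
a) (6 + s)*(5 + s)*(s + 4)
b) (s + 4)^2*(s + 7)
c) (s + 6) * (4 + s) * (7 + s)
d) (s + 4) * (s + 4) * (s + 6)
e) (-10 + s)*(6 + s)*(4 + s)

We need to factor 14*s^2 + s*64 + s^3 + 96.
The factored form is (s + 4) * (s + 4) * (s + 6).
d) (s + 4) * (s + 4) * (s + 6)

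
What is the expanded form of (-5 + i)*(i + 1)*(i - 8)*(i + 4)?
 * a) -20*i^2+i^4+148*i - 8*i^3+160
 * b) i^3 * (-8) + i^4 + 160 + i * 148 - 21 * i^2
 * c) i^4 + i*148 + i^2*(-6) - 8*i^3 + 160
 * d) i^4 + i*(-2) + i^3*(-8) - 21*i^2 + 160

Expanding (-5 + i)*(i + 1)*(i - 8)*(i + 4):
= i^3 * (-8) + i^4 + 160 + i * 148 - 21 * i^2
b) i^3 * (-8) + i^4 + 160 + i * 148 - 21 * i^2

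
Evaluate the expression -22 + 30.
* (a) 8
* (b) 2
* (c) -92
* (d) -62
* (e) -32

-22 + 30 = 8
a) 8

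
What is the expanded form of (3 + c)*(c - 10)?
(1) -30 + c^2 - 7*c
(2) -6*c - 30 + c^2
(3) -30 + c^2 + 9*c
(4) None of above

Expanding (3 + c)*(c - 10):
= -30 + c^2 - 7*c
1) -30 + c^2 - 7*c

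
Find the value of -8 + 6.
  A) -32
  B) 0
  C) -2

-8 + 6 = -2
C) -2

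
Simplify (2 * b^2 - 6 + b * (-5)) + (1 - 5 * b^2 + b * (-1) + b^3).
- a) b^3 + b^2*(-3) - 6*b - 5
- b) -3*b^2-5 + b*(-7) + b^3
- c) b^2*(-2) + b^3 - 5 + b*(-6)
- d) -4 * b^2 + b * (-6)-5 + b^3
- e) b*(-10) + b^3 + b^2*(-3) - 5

Adding the polynomials and combining like terms:
(2*b^2 - 6 + b*(-5)) + (1 - 5*b^2 + b*(-1) + b^3)
= b^3 + b^2*(-3) - 6*b - 5
a) b^3 + b^2*(-3) - 6*b - 5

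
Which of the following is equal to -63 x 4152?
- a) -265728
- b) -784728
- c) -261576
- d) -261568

-63 * 4152 = -261576
c) -261576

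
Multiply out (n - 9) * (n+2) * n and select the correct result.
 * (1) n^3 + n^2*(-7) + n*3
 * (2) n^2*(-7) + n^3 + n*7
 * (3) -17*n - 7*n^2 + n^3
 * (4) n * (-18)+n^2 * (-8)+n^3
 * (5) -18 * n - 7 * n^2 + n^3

Expanding (n - 9) * (n+2) * n:
= -18 * n - 7 * n^2 + n^3
5) -18 * n - 7 * n^2 + n^3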